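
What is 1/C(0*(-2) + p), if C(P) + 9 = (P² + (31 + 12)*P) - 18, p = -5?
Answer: -1/217 ≈ -0.0046083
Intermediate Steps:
C(P) = -27 + P² + 43*P (C(P) = -9 + ((P² + (31 + 12)*P) - 18) = -9 + ((P² + 43*P) - 18) = -9 + (-18 + P² + 43*P) = -27 + P² + 43*P)
1/C(0*(-2) + p) = 1/(-27 + (0*(-2) - 5)² + 43*(0*(-2) - 5)) = 1/(-27 + (0 - 5)² + 43*(0 - 5)) = 1/(-27 + (-5)² + 43*(-5)) = 1/(-27 + 25 - 215) = 1/(-217) = -1/217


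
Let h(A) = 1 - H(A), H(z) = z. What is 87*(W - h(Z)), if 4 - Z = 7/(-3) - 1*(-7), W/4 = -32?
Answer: -11281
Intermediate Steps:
W = -128 (W = 4*(-32) = -128)
Z = -⅔ (Z = 4 - (7/(-3) - 1*(-7)) = 4 - (7*(-⅓) + 7) = 4 - (-7/3 + 7) = 4 - 1*14/3 = 4 - 14/3 = -⅔ ≈ -0.66667)
h(A) = 1 - A
87*(W - h(Z)) = 87*(-128 - (1 - 1*(-⅔))) = 87*(-128 - (1 + ⅔)) = 87*(-128 - 1*5/3) = 87*(-128 - 5/3) = 87*(-389/3) = -11281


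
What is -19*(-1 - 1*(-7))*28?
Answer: -3192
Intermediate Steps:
-19*(-1 - 1*(-7))*28 = -19*(-1 + 7)*28 = -19*6*28 = -114*28 = -3192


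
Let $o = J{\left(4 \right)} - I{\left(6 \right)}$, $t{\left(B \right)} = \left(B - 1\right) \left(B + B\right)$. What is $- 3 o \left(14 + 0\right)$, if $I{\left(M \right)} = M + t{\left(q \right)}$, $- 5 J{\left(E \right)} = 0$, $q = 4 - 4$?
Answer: $252$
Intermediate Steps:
$q = 0$
$t{\left(B \right)} = 2 B \left(-1 + B\right)$ ($t{\left(B \right)} = \left(-1 + B\right) 2 B = 2 B \left(-1 + B\right)$)
$J{\left(E \right)} = 0$ ($J{\left(E \right)} = \left(- \frac{1}{5}\right) 0 = 0$)
$I{\left(M \right)} = M$ ($I{\left(M \right)} = M + 2 \cdot 0 \left(-1 + 0\right) = M + 2 \cdot 0 \left(-1\right) = M + 0 = M$)
$o = -6$ ($o = 0 - 6 = -6$)
$- 3 o \left(14 + 0\right) = \left(-3\right) \left(-6\right) \left(14 + 0\right) = 18 \cdot 14 = 252$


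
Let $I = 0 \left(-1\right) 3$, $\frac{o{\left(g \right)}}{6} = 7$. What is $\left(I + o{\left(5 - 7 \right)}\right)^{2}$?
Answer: $1764$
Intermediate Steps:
$o{\left(g \right)} = 42$ ($o{\left(g \right)} = 6 \cdot 7 = 42$)
$I = 0$ ($I = 0 \cdot 3 = 0$)
$\left(I + o{\left(5 - 7 \right)}\right)^{2} = \left(0 + 42\right)^{2} = 42^{2} = 1764$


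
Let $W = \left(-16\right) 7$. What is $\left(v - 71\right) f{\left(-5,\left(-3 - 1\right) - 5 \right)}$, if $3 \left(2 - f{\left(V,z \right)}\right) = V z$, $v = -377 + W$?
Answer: $7280$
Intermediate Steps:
$W = -112$
$v = -489$ ($v = -377 - 112 = -489$)
$f{\left(V,z \right)} = 2 - \frac{V z}{3}$
$\left(v - 71\right) f{\left(-5,\left(-3 - 1\right) - 5 \right)} = \left(-489 - 71\right) \left(2 - - \frac{5 \left(\left(-3 - 1\right) - 5\right)}{3}\right) = - 560 \left(2 - - \frac{5 \left(-4 - 5\right)}{3}\right) = - 560 \left(2 - \left(- \frac{5}{3}\right) \left(-9\right)\right) = - 560 \left(2 - 15\right) = \left(-560\right) \left(-13\right) = 7280$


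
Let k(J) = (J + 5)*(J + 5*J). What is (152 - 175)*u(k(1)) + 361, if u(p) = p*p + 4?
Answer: -29539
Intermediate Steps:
k(J) = 6*J*(5 + J) (k(J) = (5 + J)*(6*J) = 6*J*(5 + J))
u(p) = 4 + p**2 (u(p) = p**2 + 4 = 4 + p**2)
(152 - 175)*u(k(1)) + 361 = (152 - 175)*(4 + (6*1*(5 + 1))**2) + 361 = -23*(4 + (6*1*6)**2) + 361 = -23*(4 + 36**2) + 361 = -23*(4 + 1296) + 361 = -23*1300 + 361 = -29900 + 361 = -29539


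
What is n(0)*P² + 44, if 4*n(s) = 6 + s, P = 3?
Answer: 115/2 ≈ 57.500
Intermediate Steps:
n(s) = 3/2 + s/4 (n(s) = (6 + s)/4 = 3/2 + s/4)
n(0)*P² + 44 = (3/2 + (¼)*0)*3² + 44 = (3/2 + 0)*9 + 44 = (3/2)*9 + 44 = 27/2 + 44 = 115/2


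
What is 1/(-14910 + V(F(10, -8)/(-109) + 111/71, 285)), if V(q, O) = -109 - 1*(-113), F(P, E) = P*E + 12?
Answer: -1/14906 ≈ -6.7087e-5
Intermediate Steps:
F(P, E) = 12 + E*P (F(P, E) = E*P + 12 = 12 + E*P)
V(q, O) = 4 (V(q, O) = -109 + 113 = 4)
1/(-14910 + V(F(10, -8)/(-109) + 111/71, 285)) = 1/(-14910 + 4) = 1/(-14906) = -1/14906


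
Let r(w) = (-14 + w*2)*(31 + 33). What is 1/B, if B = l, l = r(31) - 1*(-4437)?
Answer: 1/7509 ≈ 0.00013317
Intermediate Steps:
r(w) = -896 + 128*w (r(w) = (-14 + 2*w)*64 = -896 + 128*w)
l = 7509 (l = (-896 + 128*31) - 1*(-4437) = (-896 + 3968) + 4437 = 3072 + 4437 = 7509)
B = 7509
1/B = 1/7509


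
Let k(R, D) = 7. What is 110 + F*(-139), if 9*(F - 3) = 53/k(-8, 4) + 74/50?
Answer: -78189/175 ≈ -446.79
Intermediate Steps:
F = 701/175 (F = 3 + (53/7 + 74/50)/9 = 3 + (53*(⅐) + 74*(1/50))/9 = 3 + (53/7 + 37/25)/9 = 3 + (⅑)*(1584/175) = 3 + 176/175 = 701/175 ≈ 4.0057)
110 + F*(-139) = 110 + (701/175)*(-139) = 110 - 97439/175 = -78189/175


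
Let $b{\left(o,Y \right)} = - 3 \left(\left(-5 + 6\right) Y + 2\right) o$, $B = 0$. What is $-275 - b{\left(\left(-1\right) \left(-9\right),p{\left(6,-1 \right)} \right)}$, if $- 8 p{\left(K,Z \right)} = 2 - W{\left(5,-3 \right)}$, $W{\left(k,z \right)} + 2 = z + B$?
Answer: $- \frac{1957}{8} \approx -244.63$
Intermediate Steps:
$W{\left(k,z \right)} = -2 + z$ ($W{\left(k,z \right)} = -2 + \left(z + 0\right) = -2 + z$)
$p{\left(K,Z \right)} = - \frac{7}{8}$ ($p{\left(K,Z \right)} = - \frac{2 - \left(-2 - 3\right)}{8} = - \frac{2 - -5}{8} = - \frac{2 + 5}{8} = \left(- \frac{1}{8}\right) 7 = - \frac{7}{8}$)
$b{\left(o,Y \right)} = o \left(-6 - 3 Y\right)$ ($b{\left(o,Y \right)} = - 3 \left(1 Y + 2\right) o = - 3 \left(Y + 2\right) o = - 3 \left(2 + Y\right) o = \left(-6 - 3 Y\right) o = o \left(-6 - 3 Y\right)$)
$-275 - b{\left(\left(-1\right) \left(-9\right),p{\left(6,-1 \right)} \right)} = -275 - - 3 \left(\left(-1\right) \left(-9\right)\right) \left(2 - \frac{7}{8}\right) = -275 - \left(-3\right) 9 \cdot \frac{9}{8} = -275 - - \frac{243}{8} = -275 + \frac{243}{8} = - \frac{1957}{8}$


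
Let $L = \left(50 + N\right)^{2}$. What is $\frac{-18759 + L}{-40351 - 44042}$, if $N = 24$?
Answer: $\frac{13283}{84393} \approx 0.15739$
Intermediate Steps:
$L = 5476$ ($L = \left(50 + 24\right)^{2} = 74^{2} = 5476$)
$\frac{-18759 + L}{-40351 - 44042} = \frac{-18759 + 5476}{-40351 - 44042} = - \frac{13283}{-84393} = \left(-13283\right) \left(- \frac{1}{84393}\right) = \frac{13283}{84393}$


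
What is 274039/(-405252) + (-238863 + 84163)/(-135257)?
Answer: 25626791377/54813169764 ≈ 0.46753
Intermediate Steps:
274039/(-405252) + (-238863 + 84163)/(-135257) = 274039*(-1/405252) - 154700*(-1/135257) = -274039/405252 + 154700/135257 = 25626791377/54813169764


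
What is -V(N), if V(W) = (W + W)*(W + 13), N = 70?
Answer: -11620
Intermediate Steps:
V(W) = 2*W*(13 + W) (V(W) = (2*W)*(13 + W) = 2*W*(13 + W))
-V(N) = -2*70*(13 + 70) = -2*70*83 = -1*11620 = -11620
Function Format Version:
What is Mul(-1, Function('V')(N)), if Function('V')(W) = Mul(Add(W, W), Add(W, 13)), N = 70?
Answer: -11620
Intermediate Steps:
Function('V')(W) = Mul(2, W, Add(13, W)) (Function('V')(W) = Mul(Mul(2, W), Add(13, W)) = Mul(2, W, Add(13, W)))
Mul(-1, Function('V')(N)) = Mul(-1, Mul(2, 70, Add(13, 70))) = Mul(-1, Mul(2, 70, 83)) = Mul(-1, 11620) = -11620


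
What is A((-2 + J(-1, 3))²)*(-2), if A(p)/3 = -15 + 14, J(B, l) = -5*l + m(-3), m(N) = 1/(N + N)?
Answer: 6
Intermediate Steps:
m(N) = 1/(2*N)
J(B, l) = -⅙ - 5*l (J(B, l) = -5*l + (½)/(-3) = -5*l + (½)*(-⅓) = -5*l - ⅙ = -⅙ - 5*l)
A(p) = -3 (A(p) = 3*(-15 + 14) = 3*(-1) = -3)
A((-2 + J(-1, 3))²)*(-2) = -3*(-2) = 6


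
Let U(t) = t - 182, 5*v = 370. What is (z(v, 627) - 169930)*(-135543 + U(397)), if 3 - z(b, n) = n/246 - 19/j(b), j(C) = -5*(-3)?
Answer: 14142573555568/615 ≈ 2.2996e+10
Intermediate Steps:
v = 74 (v = (1/5)*370 = 74)
U(t) = -182 + t
j(C) = 15
z(b, n) = 64/15 - n/246 (z(b, n) = 3 - (n/246 - 19/15) = 3 - (-19/15 + n/246) = 3 + (19/15 - n/246) = 64/15 - n/246)
(z(v, 627) - 169930)*(-135543 + U(397)) = ((64/15 - 1/246*627) - 169930)*(-135543 + (-182 + 397)) = ((64/15 - 209/82) - 169930)*(-135543 + 215) = (2113/1230 - 169930)*(-135328) = -209011787/1230*(-135328) = 14142573555568/615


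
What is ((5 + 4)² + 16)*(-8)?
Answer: -776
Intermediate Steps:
((5 + 4)² + 16)*(-8) = (9² + 16)*(-8) = (81 + 16)*(-8) = 97*(-8) = -776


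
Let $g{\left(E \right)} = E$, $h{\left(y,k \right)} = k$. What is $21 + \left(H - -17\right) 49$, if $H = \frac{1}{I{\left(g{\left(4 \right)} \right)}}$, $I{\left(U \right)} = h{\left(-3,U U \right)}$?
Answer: $\frac{13713}{16} \approx 857.06$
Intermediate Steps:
$I{\left(U \right)} = U^{2}$ ($I{\left(U \right)} = U U = U^{2}$)
$H = \frac{1}{16}$ ($H = \frac{1}{4^{2}} = \frac{1}{16} \approx 0.0625$)
$21 + \left(H - -17\right) 49 = 21 + \left(\frac{1}{16} - -17\right) 49 = 21 + \left(\frac{1}{16} + 17\right) 49 = 21 + \frac{273}{16} \cdot 49 = 21 + \frac{13377}{16} = \frac{13713}{16}$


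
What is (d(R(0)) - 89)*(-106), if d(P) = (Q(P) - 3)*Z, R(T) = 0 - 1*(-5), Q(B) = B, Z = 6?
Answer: 8162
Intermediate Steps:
R(T) = 5 (R(T) = 0 + 5 = 5)
d(P) = -18 + 6*P (d(P) = (P - 3)*6 = (-3 + P)*6 = -18 + 6*P)
(d(R(0)) - 89)*(-106) = ((-18 + 6*5) - 89)*(-106) = ((-18 + 30) - 89)*(-106) = (12 - 89)*(-106) = -77*(-106) = 8162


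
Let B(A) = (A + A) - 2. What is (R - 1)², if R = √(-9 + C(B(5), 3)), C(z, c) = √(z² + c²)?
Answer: (1 - I*√(9 - √73))² ≈ 0.544 - 1.3505*I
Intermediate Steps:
B(A) = -2 + 2*A (B(A) = 2*A - 2 = -2 + 2*A)
C(z, c) = √(c² + z²)
R = √(-9 + √73) (R = √(-9 + √(3² + (-2 + 2*5)²)) = √(-9 + √(9 + (-2 + 10)²)) = √(-9 + √(9 + 8²)) = √(-9 + √(9 + 64)) = √(-9 + √73) ≈ 0.67527*I)
(R - 1)² = (√(-9 + √73) - 1)² = (-1 + √(-9 + √73))²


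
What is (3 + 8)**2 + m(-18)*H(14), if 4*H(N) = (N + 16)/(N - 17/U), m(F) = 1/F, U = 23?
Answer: 88549/732 ≈ 120.97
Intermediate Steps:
H(N) = (16 + N)/(4*(-17/23 + N)) (H(N) = ((N + 16)/(N - 17/23))/4 = ((16 + N)/(N - 17*1/23))/4 = ((16 + N)/(N - 17/23))/4 = ((16 + N)/(-17/23 + N))/4 = (16 + N)/(4*(-17/23 + N)))
(3 + 8)**2 + m(-18)*H(14) = (3 + 8)**2 + (23*(16 + 14)/(4*(-17 + 23*14)))/(-18) = 11**2 - 23*30/(72*(-17 + 322)) = 121 - 23*30/(72*305) = 121 - 1/18*69/122 = 121 - 23/732 = 88549/732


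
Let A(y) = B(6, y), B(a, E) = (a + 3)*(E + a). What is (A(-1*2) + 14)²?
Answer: 2500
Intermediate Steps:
B(a, E) = (3 + a)*(E + a)
A(y) = 54 + 9*y (A(y) = 6² + 3*y + 3*6 + y*6 = 36 + 3*y + 18 + 6*y = 54 + 9*y)
(A(-1*2) + 14)² = ((54 + 9*(-1*2)) + 14)² = ((54 + 9*(-2)) + 14)² = ((54 - 18) + 14)² = (36 + 14)² = 50² = 2500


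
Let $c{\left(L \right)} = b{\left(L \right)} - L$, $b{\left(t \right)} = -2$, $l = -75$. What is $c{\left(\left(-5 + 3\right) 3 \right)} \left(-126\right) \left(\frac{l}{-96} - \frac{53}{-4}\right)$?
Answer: $- \frac{28287}{4} \approx -7071.8$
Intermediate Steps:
$c{\left(L \right)} = -2 - L$
$c{\left(\left(-5 + 3\right) 3 \right)} \left(-126\right) \left(\frac{l}{-96} - \frac{53}{-4}\right) = \left(-2 - \left(-5 + 3\right) 3\right) \left(-126\right) \left(- \frac{75}{-96} - \frac{53}{-4}\right) = \left(-2 - \left(-2\right) 3\right) \left(-126\right) \left(\left(-75\right) \left(- \frac{1}{96}\right) - - \frac{53}{4}\right) = \left(-2 - -6\right) \left(-126\right) \left(\frac{25}{32} + \frac{53}{4}\right) = \left(-2 + 6\right) \left(-126\right) \frac{449}{32} = 4 \left(-126\right) \frac{449}{32} = \left(-504\right) \frac{449}{32} = - \frac{28287}{4}$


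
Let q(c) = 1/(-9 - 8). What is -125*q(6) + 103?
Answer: 1876/17 ≈ 110.35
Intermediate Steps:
q(c) = -1/17 (q(c) = 1/(-17) = -1/17)
-125*q(6) + 103 = -125*(-1/17) + 103 = 125/17 + 103 = 1876/17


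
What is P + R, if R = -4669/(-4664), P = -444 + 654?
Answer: 984109/4664 ≈ 211.00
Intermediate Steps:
P = 210
R = 4669/4664 (R = -4669*(-1/4664) = 4669/4664 ≈ 1.0011)
P + R = 210 + 4669/4664 = 984109/4664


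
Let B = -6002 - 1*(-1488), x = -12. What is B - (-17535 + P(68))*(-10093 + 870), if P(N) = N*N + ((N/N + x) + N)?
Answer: -118556956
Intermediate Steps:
P(N) = -11 + N + N² (P(N) = N*N + ((N/N - 12) + N) = N² + ((1 - 12) + N) = N² + (-11 + N) = -11 + N + N²)
B = -4514 (B = -6002 + 1488 = -4514)
B - (-17535 + P(68))*(-10093 + 870) = -4514 - (-17535 + (-11 + 68 + 68²))*(-10093 + 870) = -4514 - (-17535 + (-11 + 68 + 4624))*(-9223) = -4514 - (-17535 + 4681)*(-9223) = -4514 - (-12854)*(-9223) = -4514 - 1*118552442 = -4514 - 118552442 = -118556956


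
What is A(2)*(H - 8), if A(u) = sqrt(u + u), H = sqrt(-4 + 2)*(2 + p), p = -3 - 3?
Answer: -16 - 8*I*sqrt(2) ≈ -16.0 - 11.314*I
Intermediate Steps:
p = -6
H = -4*I*sqrt(2) (H = sqrt(-4 + 2)*(2 - 6) = sqrt(-2)*(-4) = (I*sqrt(2))*(-4) = -4*I*sqrt(2) ≈ -5.6569*I)
A(u) = sqrt(2)*sqrt(u) (A(u) = sqrt(2*u) = sqrt(2)*sqrt(u))
A(2)*(H - 8) = (sqrt(2)*sqrt(2))*(-4*I*sqrt(2) - 8) = 2*(-8 - 4*I*sqrt(2)) = -16 - 8*I*sqrt(2)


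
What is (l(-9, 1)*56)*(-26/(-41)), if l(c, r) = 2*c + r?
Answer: -24752/41 ≈ -603.71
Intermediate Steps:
l(c, r) = r + 2*c
(l(-9, 1)*56)*(-26/(-41)) = ((1 + 2*(-9))*56)*(-26/(-41)) = ((1 - 18)*56)*(-26*(-1/41)) = -17*56*(26/41) = -952*26/41 = -24752/41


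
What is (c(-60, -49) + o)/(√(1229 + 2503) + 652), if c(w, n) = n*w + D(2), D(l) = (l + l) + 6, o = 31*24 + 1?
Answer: 602285/105343 - 3695*√933/210686 ≈ 5.1817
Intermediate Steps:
o = 745 (o = 744 + 1 = 745)
D(l) = 6 + 2*l (D(l) = 2*l + 6 = 6 + 2*l)
c(w, n) = 10 + n*w (c(w, n) = n*w + (6 + 2*2) = n*w + (6 + 4) = n*w + 10 = 10 + n*w)
(c(-60, -49) + o)/(√(1229 + 2503) + 652) = ((10 - 49*(-60)) + 745)/(√(1229 + 2503) + 652) = ((10 + 2940) + 745)/(√3732 + 652) = (2950 + 745)/(2*√933 + 652) = 3695/(652 + 2*√933)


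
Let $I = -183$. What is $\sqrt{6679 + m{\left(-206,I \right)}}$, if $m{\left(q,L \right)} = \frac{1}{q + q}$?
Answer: $\frac{\sqrt{283429941}}{206} \approx 81.725$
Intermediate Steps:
$m{\left(q,L \right)} = \frac{1}{2 q}$
$\sqrt{6679 + m{\left(-206,I \right)}} = \sqrt{6679 + \frac{1}{2 \left(-206\right)}} = \sqrt{6679 + \frac{1}{2} \left(- \frac{1}{206}\right)} = \sqrt{6679 - \frac{1}{412}} = \sqrt{\frac{2751747}{412}} = \frac{\sqrt{283429941}}{206}$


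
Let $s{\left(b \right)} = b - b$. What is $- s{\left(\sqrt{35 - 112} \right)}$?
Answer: $0$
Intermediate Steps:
$s{\left(b \right)} = 0$
$- s{\left(\sqrt{35 - 112} \right)} = \left(-1\right) 0 = 0$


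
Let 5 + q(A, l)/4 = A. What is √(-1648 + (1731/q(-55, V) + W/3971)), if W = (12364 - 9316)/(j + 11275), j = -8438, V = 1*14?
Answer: I*√232768882491255165/11858660 ≈ 40.684*I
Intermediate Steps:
V = 14
q(A, l) = -20 + 4*A
W = 3048/2837 (W = (12364 - 9316)/(-8438 + 11275) = 3048/2837 ≈ 1.0744)
√(-1648 + (1731/q(-55, V) + W/3971)) = √(-1648 + (1731/(-20 + 4*(-55)) + (3048/2837)/3971)) = √(-1648 + (1731/(-20 - 220) + (3048/2837)*(1/3971))) = √(-1648 + (1731/(-240) + 3048/11265727)) = √(-1648 + (1731*(-1/240) + 3048/11265727)) = √(-1648 + (-577/80 + 3048/11265727)) = √(-1648 - 6500080639/901258160) = √(-1491773528319/901258160) = I*√232768882491255165/11858660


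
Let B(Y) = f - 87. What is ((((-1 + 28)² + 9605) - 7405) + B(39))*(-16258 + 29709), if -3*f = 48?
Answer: 38012526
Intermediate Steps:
f = -16 (f = -⅓*48 = -16)
B(Y) = -103 (B(Y) = -16 - 87 = -103)
((((-1 + 28)² + 9605) - 7405) + B(39))*(-16258 + 29709) = ((((-1 + 28)² + 9605) - 7405) - 103)*(-16258 + 29709) = (((27² + 9605) - 7405) - 103)*13451 = (((729 + 9605) - 7405) - 103)*13451 = ((10334 - 7405) - 103)*13451 = (2929 - 103)*13451 = 2826*13451 = 38012526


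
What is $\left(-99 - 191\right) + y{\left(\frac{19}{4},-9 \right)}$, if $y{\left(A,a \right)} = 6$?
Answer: $-284$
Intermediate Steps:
$\left(-99 - 191\right) + y{\left(\frac{19}{4},-9 \right)} = \left(-99 - 191\right) + 6 = -290 + 6 = -284$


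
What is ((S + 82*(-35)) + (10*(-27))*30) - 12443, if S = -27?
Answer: -23440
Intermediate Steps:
((S + 82*(-35)) + (10*(-27))*30) - 12443 = ((-27 + 82*(-35)) + (10*(-27))*30) - 12443 = ((-27 - 2870) - 270*30) - 12443 = (-2897 - 8100) - 12443 = -10997 - 12443 = -23440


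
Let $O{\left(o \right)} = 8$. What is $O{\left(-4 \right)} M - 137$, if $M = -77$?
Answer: $-753$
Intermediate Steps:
$O{\left(-4 \right)} M - 137 = 8 \left(-77\right) - 137 = -616 - 137 = -753$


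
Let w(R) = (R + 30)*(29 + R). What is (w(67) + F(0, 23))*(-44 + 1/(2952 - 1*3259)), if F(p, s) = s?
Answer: -126106515/307 ≈ -4.1077e+5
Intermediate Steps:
w(R) = (29 + R)*(30 + R) (w(R) = (30 + R)*(29 + R) = (29 + R)*(30 + R))
(w(67) + F(0, 23))*(-44 + 1/(2952 - 1*3259)) = ((870 + 67² + 59*67) + 23)*(-44 + 1/(2952 - 1*3259)) = ((870 + 4489 + 3953) + 23)*(-44 + 1/(2952 - 3259)) = (9312 + 23)*(-44 + 1/(-307)) = 9335*(-44 - 1/307) = 9335*(-13509/307) = -126106515/307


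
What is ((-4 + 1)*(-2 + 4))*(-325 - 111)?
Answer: 2616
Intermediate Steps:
((-4 + 1)*(-2 + 4))*(-325 - 111) = -3*2*(-436) = -6*(-436) = 2616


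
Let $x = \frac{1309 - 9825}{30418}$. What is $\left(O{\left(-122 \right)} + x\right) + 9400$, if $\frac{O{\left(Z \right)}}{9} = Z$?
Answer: $\frac{126260860}{15209} \approx 8301.7$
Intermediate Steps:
$O{\left(Z \right)} = 9 Z$
$x = - \frac{4258}{15209}$ ($x = \left(1309 - 9825\right) \frac{1}{30418} = \left(-8516\right) \frac{1}{30418} = - \frac{4258}{15209} \approx -0.27997$)
$\left(O{\left(-122 \right)} + x\right) + 9400 = \left(9 \left(-122\right) - \frac{4258}{15209}\right) + 9400 = \left(-1098 - \frac{4258}{15209}\right) + 9400 = - \frac{16703740}{15209} + 9400 = \frac{126260860}{15209}$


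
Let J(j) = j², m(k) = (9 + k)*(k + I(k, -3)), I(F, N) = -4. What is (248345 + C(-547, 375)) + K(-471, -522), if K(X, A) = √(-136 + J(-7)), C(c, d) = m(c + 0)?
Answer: 544783 + I*√87 ≈ 5.4478e+5 + 9.3274*I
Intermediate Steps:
m(k) = (-4 + k)*(9 + k) (m(k) = (9 + k)*(k - 4) = (9 + k)*(-4 + k) = (-4 + k)*(9 + k))
C(c, d) = -36 + c² + 5*c (C(c, d) = -36 + (c + 0)² + 5*(c + 0) = -36 + c² + 5*c)
K(X, A) = I*√87 (K(X, A) = √(-136 + (-7)²) = √(-136 + 49) = √(-87) = I*√87)
(248345 + C(-547, 375)) + K(-471, -522) = (248345 + (-36 + (-547)² + 5*(-547))) + I*√87 = (248345 + (-36 + 299209 - 2735)) + I*√87 = (248345 + 296438) + I*√87 = 544783 + I*√87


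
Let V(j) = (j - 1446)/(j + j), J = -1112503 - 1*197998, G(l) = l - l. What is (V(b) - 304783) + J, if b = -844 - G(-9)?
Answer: -1363298551/844 ≈ -1.6153e+6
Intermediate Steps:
G(l) = 0
J = -1310501 (J = -1112503 - 197998 = -1310501)
b = -844 (b = -844 - 1*0 = -844 + 0 = -844)
V(j) = (-1446 + j)/(2*j) (V(j) = (-1446 + j)/((2*j)) = (-1446 + j)*(1/(2*j)) = (-1446 + j)/(2*j))
(V(b) - 304783) + J = ((1/2)*(-1446 - 844)/(-844) - 304783) - 1310501 = ((1/2)*(-1/844)*(-2290) - 304783) - 1310501 = (1145/844 - 304783) - 1310501 = -257235707/844 - 1310501 = -1363298551/844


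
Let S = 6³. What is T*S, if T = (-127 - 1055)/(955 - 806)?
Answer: -255312/149 ≈ -1713.5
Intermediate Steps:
S = 216
T = -1182/149 ≈ -7.9329
T*S = -1182/149*216 = -255312/149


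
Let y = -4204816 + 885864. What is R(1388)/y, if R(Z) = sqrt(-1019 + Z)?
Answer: -3*sqrt(41)/3318952 ≈ -5.7878e-6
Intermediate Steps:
y = -3318952
R(1388)/y = sqrt(-1019 + 1388)/(-3318952) = sqrt(369)*(-1/3318952) = (3*sqrt(41))*(-1/3318952) = -3*sqrt(41)/3318952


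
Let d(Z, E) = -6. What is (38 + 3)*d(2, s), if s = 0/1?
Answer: -246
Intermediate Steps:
s = 0 (s = 0*1 = 0)
(38 + 3)*d(2, s) = (38 + 3)*(-6) = 41*(-6) = -246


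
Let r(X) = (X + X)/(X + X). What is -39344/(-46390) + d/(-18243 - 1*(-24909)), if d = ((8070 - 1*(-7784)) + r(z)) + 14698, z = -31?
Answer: 839810387/154617870 ≈ 5.4315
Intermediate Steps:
r(X) = 1 (r(X) = (2*X)/((2*X)) = (2*X)*(1/(2*X)) = 1)
d = 30553 (d = ((8070 - 1*(-7784)) + 1) + 14698 = ((8070 + 7784) + 1) + 14698 = (15854 + 1) + 14698 = 15855 + 14698 = 30553)
-39344/(-46390) + d/(-18243 - 1*(-24909)) = -39344/(-46390) + 30553/(-18243 - 1*(-24909)) = -39344*(-1/46390) + 30553/(-18243 + 24909) = 19672/23195 + 30553/6666 = 839810387/154617870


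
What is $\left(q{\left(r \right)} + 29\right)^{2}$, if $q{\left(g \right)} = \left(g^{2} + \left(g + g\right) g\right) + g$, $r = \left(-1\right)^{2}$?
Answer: $1089$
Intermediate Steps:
$r = 1$
$q{\left(g \right)} = g + 3 g^{2}$ ($q{\left(g \right)} = \left(g^{2} + 2 g g\right) + g = \left(g^{2} + 2 g^{2}\right) + g = 3 g^{2} + g = g + 3 g^{2}$)
$\left(q{\left(r \right)} + 29\right)^{2} = \left(1 \left(1 + 3 \cdot 1\right) + 29\right)^{2} = \left(1 \left(1 + 3\right) + 29\right)^{2} = \left(1 \cdot 4 + 29\right)^{2} = \left(4 + 29\right)^{2} = 33^{2} = 1089$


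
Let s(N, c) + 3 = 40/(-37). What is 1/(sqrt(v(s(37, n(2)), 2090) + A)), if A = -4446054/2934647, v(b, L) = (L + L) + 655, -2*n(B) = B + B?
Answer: sqrt(41626712226601577)/14184572191 ≈ 0.014384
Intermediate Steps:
n(B) = -B (n(B) = -(B + B)/2 = -B)
s(N, c) = -151/37 (s(N, c) = -3 + 40/(-37) = -3 + 40*(-1/37) = -3 - 40/37 = -151/37)
v(b, L) = 655 + 2*L (v(b, L) = 2*L + 655 = 655 + 2*L)
A = -4446054/2934647 (A = -4446054*1/2934647 = -4446054/2934647 ≈ -1.5150)
1/(sqrt(v(s(37, n(2)), 2090) + A)) = 1/(sqrt((655 + 2*2090) - 4446054/2934647)) = 1/(sqrt((655 + 4180) - 4446054/2934647)) = 1/(sqrt(4835 - 4446054/2934647)) = 1/(sqrt(14184572191/2934647)) = 1/(sqrt(41626712226601577)/2934647) = sqrt(41626712226601577)/14184572191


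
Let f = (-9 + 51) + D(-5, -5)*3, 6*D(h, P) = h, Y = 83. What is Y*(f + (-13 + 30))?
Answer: 9379/2 ≈ 4689.5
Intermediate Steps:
D(h, P) = h/6
f = 79/2 (f = (-9 + 51) + ((⅙)*(-5))*3 = 42 - ⅚*3 = 42 - 5/2 = 79/2 ≈ 39.500)
Y*(f + (-13 + 30)) = 83*(79/2 + (-13 + 30)) = 83*(79/2 + 17) = 83*(113/2) = 9379/2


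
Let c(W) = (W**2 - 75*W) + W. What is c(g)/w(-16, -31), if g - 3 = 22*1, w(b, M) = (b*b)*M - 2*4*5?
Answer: 1225/7976 ≈ 0.15359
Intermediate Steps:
w(b, M) = -40 + M*b**2 (w(b, M) = b**2*M - 8*5 = M*b**2 - 40 = -40 + M*b**2)
g = 25 (g = 3 + 22*1 = 3 + 22 = 25)
c(W) = W**2 - 74*W
c(g)/w(-16, -31) = (25*(-74 + 25))/(-40 - 31*(-16)**2) = (25*(-49))/(-40 - 31*256) = -1225/(-40 - 7936) = -1225/(-7976) = -1225*(-1/7976) = 1225/7976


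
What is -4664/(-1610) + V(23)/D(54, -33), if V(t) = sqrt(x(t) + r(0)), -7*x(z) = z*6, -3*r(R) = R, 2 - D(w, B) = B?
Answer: 2332/805 + I*sqrt(966)/245 ≈ 2.8969 + 0.12686*I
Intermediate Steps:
D(w, B) = 2 - B
r(R) = -R/3
x(z) = -6*z/7 (x(z) = -z*6/7 = -6*z/7)
V(t) = sqrt(42)*sqrt(-t)/7 (V(t) = sqrt(-6*t/7 - 1/3*0) = sqrt(-6*t/7 + 0) = sqrt(-6*t/7) = sqrt(42)*sqrt(-t)/7)
-4664/(-1610) + V(23)/D(54, -33) = -4664/(-1610) + (sqrt(42)*sqrt(-1*23)/7)/(2 - 1*(-33)) = -4664*(-1/1610) + (sqrt(42)*sqrt(-23)/7)/(2 + 33) = 2332/805 + (sqrt(42)*(I*sqrt(23))/7)/35 = 2332/805 + (I*sqrt(966)/7)*(1/35) = 2332/805 + I*sqrt(966)/245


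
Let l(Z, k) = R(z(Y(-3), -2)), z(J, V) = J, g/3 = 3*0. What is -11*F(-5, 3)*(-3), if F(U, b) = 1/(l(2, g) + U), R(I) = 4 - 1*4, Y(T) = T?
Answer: -33/5 ≈ -6.6000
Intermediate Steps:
g = 0 (g = 3*(3*0) = 3*0 = 0)
R(I) = 0 (R(I) = 4 - 4 = 0)
l(Z, k) = 0
F(U, b) = 1/U (F(U, b) = 1/(0 + U) = 1/U)
-11*F(-5, 3)*(-3) = -11/(-5)*(-3) = -11*(-⅕)*(-3) = (11/5)*(-3) = -33/5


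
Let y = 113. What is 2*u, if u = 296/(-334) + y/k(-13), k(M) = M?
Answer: -41590/2171 ≈ -19.157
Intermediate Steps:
u = -20795/2171 (u = 296/(-334) + 113/(-13) = 296*(-1/334) + 113*(-1/13) = -148/167 - 113/13 = -20795/2171 ≈ -9.5785)
2*u = 2*(-20795/2171) = -41590/2171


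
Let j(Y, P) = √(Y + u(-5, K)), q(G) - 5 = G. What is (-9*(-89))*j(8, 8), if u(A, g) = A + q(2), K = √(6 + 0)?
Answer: 801*√10 ≈ 2533.0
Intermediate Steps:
q(G) = 5 + G
K = √6 ≈ 2.4495
u(A, g) = 7 + A (u(A, g) = A + (5 + 2) = A + 7 = 7 + A)
j(Y, P) = √(2 + Y) (j(Y, P) = √(Y + (7 - 5)) = √(Y + 2) = √(2 + Y))
(-9*(-89))*j(8, 8) = (-9*(-89))*√(2 + 8) = 801*√10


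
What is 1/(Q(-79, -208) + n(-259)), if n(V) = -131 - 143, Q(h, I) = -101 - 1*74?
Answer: -1/449 ≈ -0.0022272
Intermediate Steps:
Q(h, I) = -175 (Q(h, I) = -101 - 74 = -175)
n(V) = -274
1/(Q(-79, -208) + n(-259)) = 1/(-175 - 274) = 1/(-449) = -1/449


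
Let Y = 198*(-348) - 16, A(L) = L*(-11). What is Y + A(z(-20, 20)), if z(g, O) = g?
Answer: -68700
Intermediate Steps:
A(L) = -11*L
Y = -68920 (Y = -68904 - 16 = -68920)
Y + A(z(-20, 20)) = -68920 - 11*(-20) = -68920 + 220 = -68700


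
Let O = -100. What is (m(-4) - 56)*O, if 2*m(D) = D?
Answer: 5800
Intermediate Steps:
m(D) = D/2
(m(-4) - 56)*O = ((½)*(-4) - 56)*(-100) = (-2 - 56)*(-100) = -58*(-100) = 5800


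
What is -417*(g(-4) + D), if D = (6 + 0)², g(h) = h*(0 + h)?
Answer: -21684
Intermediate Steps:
g(h) = h² (g(h) = h*h = h²)
D = 36 (D = 6² = 36)
-417*(g(-4) + D) = -417*((-4)² + 36) = -417*(16 + 36) = -417*52 = -21684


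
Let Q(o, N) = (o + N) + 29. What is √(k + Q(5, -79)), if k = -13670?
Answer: I*√13715 ≈ 117.11*I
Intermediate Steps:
Q(o, N) = 29 + N + o (Q(o, N) = (N + o) + 29 = 29 + N + o)
√(k + Q(5, -79)) = √(-13670 + (29 - 79 + 5)) = √(-13670 - 45) = √(-13715) = I*√13715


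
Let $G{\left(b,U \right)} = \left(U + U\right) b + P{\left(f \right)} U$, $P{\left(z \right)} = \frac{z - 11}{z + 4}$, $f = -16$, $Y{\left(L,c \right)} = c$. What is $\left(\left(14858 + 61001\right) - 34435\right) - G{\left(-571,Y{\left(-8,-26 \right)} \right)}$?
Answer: $\frac{23581}{2} \approx 11791.0$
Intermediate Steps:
$P{\left(z \right)} = \frac{-11 + z}{4 + z}$
$G{\left(b,U \right)} = \frac{9 U}{4} + 2 U b$ ($G{\left(b,U \right)} = \left(U + U\right) b + \frac{-11 - 16}{4 - 16} U = 2 U b + \frac{1}{-12} \left(-27\right) U = 2 U b + \left(- \frac{1}{12}\right) \left(-27\right) U = 2 U b + \frac{9 U}{4} = \frac{9 U}{4} + 2 U b$)
$\left(\left(14858 + 61001\right) - 34435\right) - G{\left(-571,Y{\left(-8,-26 \right)} \right)} = \left(\left(14858 + 61001\right) - 34435\right) - \frac{1}{4} \left(-26\right) \left(9 + 8 \left(-571\right)\right) = \left(75859 - 34435\right) - \frac{1}{4} \left(-26\right) \left(9 - 4568\right) = 41424 - \frac{1}{4} \left(-26\right) \left(-4559\right) = 41424 - \frac{59267}{2} = \frac{23581}{2}$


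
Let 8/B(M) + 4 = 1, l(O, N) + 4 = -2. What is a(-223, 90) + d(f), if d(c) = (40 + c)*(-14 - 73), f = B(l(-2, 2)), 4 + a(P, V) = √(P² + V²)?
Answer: -3252 + √57829 ≈ -3011.5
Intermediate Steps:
l(O, N) = -6 (l(O, N) = -4 - 2 = -6)
a(P, V) = -4 + √(P² + V²)
B(M) = -8/3 (B(M) = 8/(-4 + 1) = 8/(-3) = 8*(-⅓) = -8/3)
f = -8/3 ≈ -2.6667
d(c) = -3480 - 87*c (d(c) = (40 + c)*(-87) = -3480 - 87*c)
a(-223, 90) + d(f) = (-4 + √((-223)² + 90²)) + (-3480 - 87*(-8/3)) = (-4 + √(49729 + 8100)) + (-3480 + 232) = (-4 + √57829) - 3248 = -3252 + √57829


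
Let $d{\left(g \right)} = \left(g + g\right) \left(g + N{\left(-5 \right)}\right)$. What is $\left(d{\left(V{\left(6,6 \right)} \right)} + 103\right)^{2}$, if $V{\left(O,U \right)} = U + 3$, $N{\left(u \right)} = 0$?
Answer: $70225$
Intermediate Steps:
$V{\left(O,U \right)} = 3 + U$
$d{\left(g \right)} = 2 g^{2}$ ($d{\left(g \right)} = \left(g + g\right) \left(g + 0\right) = 2 g g = 2 g^{2}$)
$\left(d{\left(V{\left(6,6 \right)} \right)} + 103\right)^{2} = \left(2 \left(3 + 6\right)^{2} + 103\right)^{2} = \left(2 \cdot 9^{2} + 103\right)^{2} = \left(2 \cdot 81 + 103\right)^{2} = \left(162 + 103\right)^{2} = 265^{2} = 70225$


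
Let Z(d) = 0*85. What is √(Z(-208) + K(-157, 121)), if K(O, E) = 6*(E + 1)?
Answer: 2*√183 ≈ 27.056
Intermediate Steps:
Z(d) = 0
K(O, E) = 6 + 6*E (K(O, E) = 6*(1 + E) = 6 + 6*E)
√(Z(-208) + K(-157, 121)) = √(0 + (6 + 6*121)) = √(0 + (6 + 726)) = √(0 + 732) = √732 = 2*√183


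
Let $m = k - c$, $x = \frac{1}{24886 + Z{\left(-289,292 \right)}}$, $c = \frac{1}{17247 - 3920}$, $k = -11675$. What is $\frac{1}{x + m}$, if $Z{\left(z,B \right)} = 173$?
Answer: $- \frac{333961293}{3898998107507} \approx -8.5653 \cdot 10^{-5}$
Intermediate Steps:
$c = \frac{1}{13327}$ ($c = \frac{1}{17247 - 3920} = \frac{1}{13327} \approx 7.5036 \cdot 10^{-5}$)
$x = \frac{1}{25059}$ ($x = \frac{1}{24886 + 173} = \frac{1}{25059} \approx 3.9906 \cdot 10^{-5}$)
$m = - \frac{155592726}{13327}$ ($m = -11675 - \frac{1}{13327} = - \frac{155592726}{13327} \approx -11675.0$)
$\frac{1}{x + m} = \frac{1}{\frac{1}{25059} - \frac{155592726}{13327}} = \frac{1}{- \frac{3898998107507}{333961293}} = - \frac{333961293}{3898998107507}$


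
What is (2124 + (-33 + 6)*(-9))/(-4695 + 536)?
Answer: -2367/4159 ≈ -0.56913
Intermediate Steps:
(2124 + (-33 + 6)*(-9))/(-4695 + 536) = (2124 - 27*(-9))/(-4159) = (2124 + 243)*(-1/4159) = 2367*(-1/4159) = -2367/4159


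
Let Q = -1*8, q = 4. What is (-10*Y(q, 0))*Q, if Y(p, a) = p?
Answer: 320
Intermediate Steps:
Q = -8
(-10*Y(q, 0))*Q = -10*4*(-8) = -40*(-8) = 320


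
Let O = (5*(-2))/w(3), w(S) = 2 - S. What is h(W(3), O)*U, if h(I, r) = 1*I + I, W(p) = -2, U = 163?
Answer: -652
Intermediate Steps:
O = 10 (O = (5*(-2))/(2 - 1*3) = -10/(2 - 3) = -10/(-1) = -10*(-1) = 10)
h(I, r) = 2*I (h(I, r) = I + I = 2*I)
h(W(3), O)*U = (2*(-2))*163 = -4*163 = -652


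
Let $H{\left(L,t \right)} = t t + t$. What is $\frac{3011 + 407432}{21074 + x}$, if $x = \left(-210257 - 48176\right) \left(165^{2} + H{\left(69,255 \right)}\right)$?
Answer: $- \frac{410443}{23906323591} \approx -1.7169 \cdot 10^{-5}$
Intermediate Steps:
$H{\left(L,t \right)} = t + t^{2}$ ($H{\left(L,t \right)} = t^{2} + t = t + t^{2}$)
$x = -23906344665$ ($x = \left(-210257 - 48176\right) \left(165^{2} + 255 \left(1 + 255\right)\right) = - 258433 \left(27225 + 255 \cdot 256\right) = - 258433 \left(27225 + 65280\right) = \left(-258433\right) 92505 = -23906344665$)
$\frac{3011 + 407432}{21074 + x} = \frac{3011 + 407432}{21074 - 23906344665} = \frac{410443}{-23906323591} = 410443 \left(- \frac{1}{23906323591}\right) = - \frac{410443}{23906323591}$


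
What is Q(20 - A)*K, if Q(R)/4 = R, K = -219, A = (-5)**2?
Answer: 4380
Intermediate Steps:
A = 25
Q(R) = 4*R
Q(20 - A)*K = (4*(20 - 1*25))*(-219) = (4*(20 - 25))*(-219) = (4*(-5))*(-219) = -20*(-219) = 4380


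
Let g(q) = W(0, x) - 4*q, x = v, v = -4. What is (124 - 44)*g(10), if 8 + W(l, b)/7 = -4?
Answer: -9920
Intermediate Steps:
x = -4
W(l, b) = -84 (W(l, b) = -56 + 7*(-4) = -56 - 28 = -84)
g(q) = -84 - 4*q
(124 - 44)*g(10) = (124 - 44)*(-84 - 4*10) = 80*(-84 - 40) = 80*(-124) = -9920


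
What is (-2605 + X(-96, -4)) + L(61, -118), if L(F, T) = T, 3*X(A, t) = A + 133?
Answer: -8132/3 ≈ -2710.7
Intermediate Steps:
X(A, t) = 133/3 + A/3 (X(A, t) = (A + 133)/3 = (133 + A)/3 = 133/3 + A/3)
(-2605 + X(-96, -4)) + L(61, -118) = (-2605 + (133/3 + (1/3)*(-96))) - 118 = (-2605 + (133/3 - 32)) - 118 = (-2605 + 37/3) - 118 = -7778/3 - 118 = -8132/3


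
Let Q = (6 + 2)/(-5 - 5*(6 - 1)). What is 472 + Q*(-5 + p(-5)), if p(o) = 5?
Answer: 472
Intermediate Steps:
Q = -4/15 (Q = 8/(-5 - 5*5) = 8/(-5 - 25) = 8/(-30) = 8*(-1/30) = -4/15 ≈ -0.26667)
472 + Q*(-5 + p(-5)) = 472 - 4*(-5 + 5)/15 = 472 - 4/15*0 = 472 + 0 = 472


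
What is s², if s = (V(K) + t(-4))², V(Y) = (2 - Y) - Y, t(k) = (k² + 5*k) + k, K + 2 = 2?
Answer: 1296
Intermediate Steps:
K = 0 (K = -2 + 2 = 0)
t(k) = k² + 6*k
V(Y) = 2 - 2*Y
s = 36 (s = ((2 - 2*0) - 4*(6 - 4))² = ((2 + 0) - 4*2)² = (2 - 8)² = (-6)² = 36)
s² = 36² = 1296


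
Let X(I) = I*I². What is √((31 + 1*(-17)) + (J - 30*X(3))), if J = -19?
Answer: I*√815 ≈ 28.548*I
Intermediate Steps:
X(I) = I³
√((31 + 1*(-17)) + (J - 30*X(3))) = √((31 + 1*(-17)) + (-19 - 30*3³)) = √((31 - 17) + (-19 - 30*27)) = √(14 + (-19 - 810)) = √(14 - 829) = √(-815) = I*√815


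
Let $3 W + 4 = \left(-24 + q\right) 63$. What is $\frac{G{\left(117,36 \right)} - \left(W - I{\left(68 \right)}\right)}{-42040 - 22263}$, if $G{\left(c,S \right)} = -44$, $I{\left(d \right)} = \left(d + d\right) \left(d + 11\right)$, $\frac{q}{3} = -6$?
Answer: $- \frac{34750}{192909} \approx -0.18014$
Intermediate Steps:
$q = -18$ ($q = 3 \left(-6\right) = -18$)
$I{\left(d \right)} = 2 d \left(11 + d\right)$
$W = - \frac{2650}{3}$ ($W = - \frac{4}{3} + \frac{\left(-24 - 18\right) 63}{3} = - \frac{4}{3} + \frac{\left(-42\right) 63}{3} = - \frac{4}{3} + \frac{1}{3} \left(-2646\right) = - \frac{4}{3} - 882 = - \frac{2650}{3} \approx -883.33$)
$\frac{G{\left(117,36 \right)} - \left(W - I{\left(68 \right)}\right)}{-42040 - 22263} = \frac{-44 - \left(- \frac{2650}{3} - 136 \left(11 + 68\right)\right)}{-42040 - 22263} = \frac{-44 + \left(2 \cdot 68 \cdot 79 + \frac{2650}{3}\right)}{-64303} = \left(-44 + \left(10744 + \frac{2650}{3}\right)\right) \left(- \frac{1}{64303}\right) = \left(-44 + \frac{34882}{3}\right) \left(- \frac{1}{64303}\right) = \frac{34750}{3} \left(- \frac{1}{64303}\right) = - \frac{34750}{192909}$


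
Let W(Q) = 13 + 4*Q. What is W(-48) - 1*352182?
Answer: -352361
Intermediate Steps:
W(-48) - 1*352182 = (13 + 4*(-48)) - 1*352182 = (13 - 192) - 352182 = -179 - 352182 = -352361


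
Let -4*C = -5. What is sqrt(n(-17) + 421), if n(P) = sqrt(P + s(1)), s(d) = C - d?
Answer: sqrt(1684 + 2*I*sqrt(67))/2 ≈ 20.519 + 0.099731*I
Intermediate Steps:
C = 5/4 (C = -1/4*(-5) = 5/4 ≈ 1.2500)
s(d) = 5/4 - d
n(P) = sqrt(1/4 + P) (n(P) = sqrt(P + (5/4 - 1*1)) = sqrt(P + (5/4 - 1)) = sqrt(P + 1/4) = sqrt(1/4 + P))
sqrt(n(-17) + 421) = sqrt(sqrt(1 + 4*(-17))/2 + 421) = sqrt(sqrt(1 - 68)/2 + 421) = sqrt(sqrt(-67)/2 + 421) = sqrt((I*sqrt(67))/2 + 421) = sqrt(I*sqrt(67)/2 + 421) = sqrt(421 + I*sqrt(67)/2)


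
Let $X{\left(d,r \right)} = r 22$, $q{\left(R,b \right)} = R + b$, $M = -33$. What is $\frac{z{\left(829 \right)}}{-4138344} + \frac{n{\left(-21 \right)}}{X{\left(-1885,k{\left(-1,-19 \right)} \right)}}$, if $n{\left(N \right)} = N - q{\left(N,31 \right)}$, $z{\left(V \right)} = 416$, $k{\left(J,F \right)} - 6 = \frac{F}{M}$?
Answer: $- \frac{221801}{1034586} \approx -0.21439$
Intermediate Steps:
$k{\left(J,F \right)} = 6 - \frac{F}{33}$ ($k{\left(J,F \right)} = 6 + \frac{F}{-33} = 6 + F \left(- \frac{1}{33}\right) = 6 - \frac{F}{33}$)
$X{\left(d,r \right)} = 22 r$
$n{\left(N \right)} = -31$ ($n{\left(N \right)} = N - \left(N + 31\right) = N - \left(31 + N\right) = -31$)
$\frac{z{\left(829 \right)}}{-4138344} + \frac{n{\left(-21 \right)}}{X{\left(-1885,k{\left(-1,-19 \right)} \right)}} = \frac{416}{-4138344} - \frac{31}{22 \left(6 - - \frac{19}{33}\right)} = 416 \left(- \frac{1}{4138344}\right) - \frac{31}{22 \left(6 + \frac{19}{33}\right)} = - \frac{52}{517293} - \frac{31}{22 \cdot \frac{217}{33}} = - \frac{52}{517293} - \frac{31}{\frac{434}{3}} = - \frac{52}{517293} - \frac{3}{14} = - \frac{221801}{1034586}$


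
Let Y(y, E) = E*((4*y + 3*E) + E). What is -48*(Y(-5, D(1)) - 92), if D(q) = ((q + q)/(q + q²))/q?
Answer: 5184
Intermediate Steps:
D(q) = 2/(q + q²) (D(q) = ((2*q)/(q + q²))/q = (2*q/(q + q²))/q = 2/(q + q²))
Y(y, E) = E*(4*E + 4*y) (Y(y, E) = E*((3*E + 4*y) + E) = E*(4*E + 4*y))
-48*(Y(-5, D(1)) - 92) = -48*(4*(2/(1*(1 + 1)))*(2/(1*(1 + 1)) - 5) - 92) = -48*(4*(2*1/2)*(2*1/2 - 5) - 92) = -48*(4*(2*1*(½))*(2*1*(½) - 5) - 92) = -48*(4*1*(1 - 5) - 92) = -48*(4*1*(-4) - 92) = -48*(-16 - 92) = -48*(-108) = 5184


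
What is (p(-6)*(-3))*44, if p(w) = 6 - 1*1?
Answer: -660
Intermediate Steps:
p(w) = 5 (p(w) = 6 - 1 = 5)
(p(-6)*(-3))*44 = (5*(-3))*44 = -15*44 = -660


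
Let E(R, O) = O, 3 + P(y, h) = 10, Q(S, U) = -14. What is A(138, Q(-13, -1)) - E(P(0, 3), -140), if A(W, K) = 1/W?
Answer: 19321/138 ≈ 140.01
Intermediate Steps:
P(y, h) = 7 (P(y, h) = -3 + 10 = 7)
A(138, Q(-13, -1)) - E(P(0, 3), -140) = 1/138 - 1*(-140) = 1/138 + 140 = 19321/138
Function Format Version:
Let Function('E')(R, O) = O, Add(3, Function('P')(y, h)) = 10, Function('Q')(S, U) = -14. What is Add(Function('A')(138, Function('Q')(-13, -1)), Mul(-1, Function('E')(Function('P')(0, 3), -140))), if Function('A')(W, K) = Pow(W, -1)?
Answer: Rational(19321, 138) ≈ 140.01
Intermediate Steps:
Function('P')(y, h) = 7 (Function('P')(y, h) = Add(-3, 10) = 7)
Add(Function('A')(138, Function('Q')(-13, -1)), Mul(-1, Function('E')(Function('P')(0, 3), -140))) = Add(Pow(138, -1), Mul(-1, -140)) = Add(Rational(1, 138), 140) = Rational(19321, 138)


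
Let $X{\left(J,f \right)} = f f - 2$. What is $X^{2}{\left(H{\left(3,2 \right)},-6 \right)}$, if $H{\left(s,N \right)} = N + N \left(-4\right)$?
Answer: $1156$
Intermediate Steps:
$H{\left(s,N \right)} = - 3 N$ ($H{\left(s,N \right)} = N - 4 N = - 3 N$)
$X{\left(J,f \right)} = -2 + f^{2}$ ($X{\left(J,f \right)} = f^{2} - 2 = -2 + f^{2}$)
$X^{2}{\left(H{\left(3,2 \right)},-6 \right)} = \left(-2 + \left(-6\right)^{2}\right)^{2} = \left(-2 + 36\right)^{2} = 34^{2} = 1156$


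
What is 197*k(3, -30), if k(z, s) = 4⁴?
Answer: 50432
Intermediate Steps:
k(z, s) = 256
197*k(3, -30) = 197*256 = 50432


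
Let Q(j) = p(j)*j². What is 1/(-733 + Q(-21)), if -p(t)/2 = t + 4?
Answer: 1/14261 ≈ 7.0121e-5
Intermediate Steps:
p(t) = -8 - 2*t (p(t) = -2*(t + 4) = -2*(4 + t) = -8 - 2*t)
Q(j) = j²*(-8 - 2*j) (Q(j) = (-8 - 2*j)*j² = j²*(-8 - 2*j))
1/(-733 + Q(-21)) = 1/(-733 + 2*(-21)²*(-4 - 1*(-21))) = 1/(-733 + 2*441*(-4 + 21)) = 1/(-733 + 2*441*17) = 1/(-733 + 14994) = 1/14261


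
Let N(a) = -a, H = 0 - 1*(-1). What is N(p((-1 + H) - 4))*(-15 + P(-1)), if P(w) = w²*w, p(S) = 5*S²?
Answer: 1280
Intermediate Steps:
H = 1 (H = 0 + 1 = 1)
P(w) = w³
N(p((-1 + H) - 4))*(-15 + P(-1)) = (-5*((-1 + 1) - 4)²)*(-15 + (-1)³) = (-5*(0 - 4)²)*(-15 - 1) = -5*(-4)²*(-16) = -5*16*(-16) = -1*80*(-16) = -80*(-16) = 1280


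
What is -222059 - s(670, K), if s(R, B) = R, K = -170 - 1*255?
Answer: -222729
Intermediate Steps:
K = -425 (K = -170 - 255 = -425)
-222059 - s(670, K) = -222059 - 1*670 = -222059 - 670 = -222729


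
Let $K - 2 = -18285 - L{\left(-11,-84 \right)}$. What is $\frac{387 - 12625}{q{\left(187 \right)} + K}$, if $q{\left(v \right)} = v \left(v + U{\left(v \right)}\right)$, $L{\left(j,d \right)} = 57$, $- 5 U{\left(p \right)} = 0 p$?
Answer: $- \frac{12238}{16629} \approx -0.73594$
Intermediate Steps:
$U{\left(p \right)} = 0$ ($U{\left(p \right)} = - \frac{0 p}{5} = \left(- \frac{1}{5}\right) 0 = 0$)
$K = -18340$ ($K = 2 - 18342 = -18340$)
$q{\left(v \right)} = v^{2}$ ($q{\left(v \right)} = v \left(v + 0\right) = v v = v^{2}$)
$\frac{387 - 12625}{q{\left(187 \right)} + K} = \frac{387 - 12625}{187^{2} - 18340} = - \frac{12238}{34969 - 18340} = - \frac{12238}{16629}$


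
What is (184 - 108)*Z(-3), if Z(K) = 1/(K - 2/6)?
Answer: -114/5 ≈ -22.800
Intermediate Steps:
Z(K) = 1/(-⅓ + K) (Z(K) = 1/(K - 2*⅙) = 1/(K - ⅓) = 1/(-⅓ + K))
(184 - 108)*Z(-3) = (184 - 108)*(3/(-1 + 3*(-3))) = 76*(3/(-1 - 9)) = 76*(3/(-10)) = 76*(3*(-⅒)) = 76*(-3/10) = -114/5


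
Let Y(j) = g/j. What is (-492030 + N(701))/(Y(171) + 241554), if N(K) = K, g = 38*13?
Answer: -4421961/2174012 ≈ -2.0340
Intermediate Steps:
g = 494
Y(j) = 494/j
(-492030 + N(701))/(Y(171) + 241554) = (-492030 + 701)/(494/171 + 241554) = -491329/(494*(1/171) + 241554) = -491329/(26/9 + 241554) = -491329/2174012/9 = -491329*9/2174012 = -4421961/2174012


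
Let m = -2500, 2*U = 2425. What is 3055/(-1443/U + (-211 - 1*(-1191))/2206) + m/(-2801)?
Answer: -22883209267625/5588017408 ≈ -4095.1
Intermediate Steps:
U = 2425/2 (U = (½)*2425 = 2425/2 ≈ 1212.5)
3055/(-1443/U + (-211 - 1*(-1191))/2206) + m/(-2801) = 3055/(-1443/2425/2 + (-211 - 1*(-1191))/2206) - 2500/(-2801) = 3055/(-1443*2/2425 + (-211 + 1191)*(1/2206)) - 2500*(-1/2801) = 3055/(-2886/2425 + 980*(1/2206)) + 2500/2801 = 3055/(-2886/2425 + 490/1103) + 2500/2801 = 3055/(-1995008/2674775) + 2500/2801 = 3055*(-2674775/1995008) + 2500/2801 = -8171437625/1995008 + 2500/2801 = -22883209267625/5588017408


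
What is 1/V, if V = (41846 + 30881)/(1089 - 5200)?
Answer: -4111/72727 ≈ -0.056526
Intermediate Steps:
V = -72727/4111 (V = 72727/(-4111) = 72727*(-1/4111) = -72727/4111 ≈ -17.691)
1/V = 1/(-72727/4111) = -4111/72727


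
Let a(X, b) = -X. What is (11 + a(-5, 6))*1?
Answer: 16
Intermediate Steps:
(11 + a(-5, 6))*1 = (11 - 1*(-5))*1 = (11 + 5)*1 = 16*1 = 16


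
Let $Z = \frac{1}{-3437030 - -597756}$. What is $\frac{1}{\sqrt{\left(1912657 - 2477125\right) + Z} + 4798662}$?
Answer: $\frac{13624716251388}{65380409738997359089} - \frac{i \sqrt{4550445712918134842}}{65380409738997359089} \approx 2.0839 \cdot 10^{-7} - 3.2627 \cdot 10^{-11} i$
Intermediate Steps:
$Z = - \frac{1}{2839274}$ ($Z = \frac{1}{-3437030 + \left(-974576 + 1572332\right)} = \frac{1}{-3437030 + 597756} = \frac{1}{-2839274} = - \frac{1}{2839274} \approx -3.522 \cdot 10^{-7}$)
$\frac{1}{\sqrt{\left(1912657 - 2477125\right) + Z} + 4798662} = \frac{1}{\sqrt{\left(1912657 - 2477125\right) - \frac{1}{2839274}} + 4798662} = \frac{1}{\sqrt{-564468 - \frac{1}{2839274}} + 4798662} = \frac{1}{\sqrt{- \frac{1602679316233}{2839274}} + 4798662} = \frac{1}{\frac{i \sqrt{4550445712918134842}}{2839274} + 4798662} = \frac{1}{4798662 + \frac{i \sqrt{4550445712918134842}}{2839274}}$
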